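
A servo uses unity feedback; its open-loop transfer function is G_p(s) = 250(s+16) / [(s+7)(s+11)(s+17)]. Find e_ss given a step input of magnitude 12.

G_p(s) has no factors of s in the denominator, so the system is type 0.
K_p = lim_{s→0} G_p(s) = 250·16 / (7·11·17) = 4000/1309.
e_ss = 12/(1 + K_p) = 12/(5309/1309) = 15708/5309.

15708/5309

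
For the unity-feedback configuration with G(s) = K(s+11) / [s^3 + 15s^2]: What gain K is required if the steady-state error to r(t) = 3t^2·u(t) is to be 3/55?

150

Factoring s^2 from the denominator leaves a polynomial with constant term 15, so the system is type 2.
K_a = lim_{s→0} s^2·G(s) = K·11 / 15 = (11/15)·K.
e_ss = 6/K_a = 3/55 ⇒ K_a = 110 ⇒ K = 110/(11/15) = 150.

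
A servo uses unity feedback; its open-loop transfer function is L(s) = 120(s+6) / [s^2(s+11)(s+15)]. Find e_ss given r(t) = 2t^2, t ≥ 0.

L(s) has two factors of s in the denominator, so the system is type 2.
K_a = lim_{s→0} s^2·L(s) = 120·6 / (11·15) = 48/11.
r(t) = 2t^2 gives R(s) = 4/s^3.
e_ss = 4/K_a = 4/(48/11) = 11/12.

11/12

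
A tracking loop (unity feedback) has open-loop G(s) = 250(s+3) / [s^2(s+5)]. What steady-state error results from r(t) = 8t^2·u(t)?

System type = 2 (two poles at s=0).
K_a = lim_{s→0} s^2·G(s) = 250·3 / (5) = 150.
r(t) = 8t^2 gives R(s) = 16/s^3.
e_ss = 16/K_a = 16/150 = 8/75.

8/75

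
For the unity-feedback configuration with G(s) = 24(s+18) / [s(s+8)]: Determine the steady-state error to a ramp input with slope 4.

G(s) has one factor of s in the denominator, so the system is type 1.
K_v = lim_{s→0} s·G(s) = 24·18 / (8) = 54.
e_ss = 4/K_v = 4/54 = 2/27.

2/27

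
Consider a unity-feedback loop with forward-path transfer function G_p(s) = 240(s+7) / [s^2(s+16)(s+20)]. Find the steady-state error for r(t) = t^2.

8/21

Two free integrators in G_p(s): this is a type 2 system.
K_a = lim_{s→0} s^2·G_p(s) = 240·7 / (16·20) = 5.25.
r(t) = t^2 gives R(s) = 2/s^3.
e_ss = 2/K_a = 2/5.25 = 8/21.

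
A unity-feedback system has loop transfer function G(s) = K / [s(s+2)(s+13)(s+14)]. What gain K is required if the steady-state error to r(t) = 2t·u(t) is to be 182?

System type = 1 (one pole at s=0).
K_v = lim_{s→0} s·G(s) = K / (2·13·14) = (1/364)·K.
e_ss = 2/K_v = 182 ⇒ K_v = 1/91 ⇒ K = (1/91)/(1/364) = 4.

4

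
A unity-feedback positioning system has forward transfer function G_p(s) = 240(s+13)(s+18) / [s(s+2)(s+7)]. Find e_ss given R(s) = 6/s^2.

The open loop has one pole at the origin → type 1 system.
K_v = lim_{s→0} s·G_p(s) = 240·13·18 / (2·7) = 28080/7.
e_ss = 6/K_v = 6/(28080/7) = 7/4680.

7/4680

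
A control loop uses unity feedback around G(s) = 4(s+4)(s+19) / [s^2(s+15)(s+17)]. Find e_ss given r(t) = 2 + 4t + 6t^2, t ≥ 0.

G(s) has two factors of s in the denominator, so the system is type 2. Treating each term separately:
  • 2: tracked with zero error.
  • 4t: tracked with zero error.
  • 6t^2: e_ss = 12/K_a with K_a=304/255 → 765/76.
Total e_ss = 765/76.

765/76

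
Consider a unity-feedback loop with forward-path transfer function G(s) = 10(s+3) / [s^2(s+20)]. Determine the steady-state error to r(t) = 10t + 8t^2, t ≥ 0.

System type = 2 (two poles at s=0). Taking each input component in turn:
  • 10t: tracked with zero error.
  • 8t^2: e_ss = 16/K_a with K_a=1.5 → 32/3.
Total e_ss = 32/3.

32/3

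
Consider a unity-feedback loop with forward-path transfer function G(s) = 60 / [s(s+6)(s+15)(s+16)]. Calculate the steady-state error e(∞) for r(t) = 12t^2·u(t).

G(s) has one factor of s in the denominator, so the system is type 1.
For a type-1 system K_a = 0, so e_ss to a parabolic input is unbounded.

infinity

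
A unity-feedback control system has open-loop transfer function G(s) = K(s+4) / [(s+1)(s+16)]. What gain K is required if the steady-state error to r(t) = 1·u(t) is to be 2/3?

No free integrators in G(s): this is a type 0 system.
K_p = lim_{s→0} G(s) = K·4 / (1·16) = 0.25·K.
e_ss = 1/(1 + K_p) = 2/3 ⇒ 1 + 0.25·K = 1.5 ⇒ K = 2.

2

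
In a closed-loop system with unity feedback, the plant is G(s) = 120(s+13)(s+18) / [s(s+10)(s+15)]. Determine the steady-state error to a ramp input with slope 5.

25/936

G(s) has one factor of s in the denominator, so the system is type 1.
K_v = lim_{s→0} s·G(s) = 120·13·18 / (10·15) = 187.2.
e_ss = 5/K_v = 5/187.2 = 25/936.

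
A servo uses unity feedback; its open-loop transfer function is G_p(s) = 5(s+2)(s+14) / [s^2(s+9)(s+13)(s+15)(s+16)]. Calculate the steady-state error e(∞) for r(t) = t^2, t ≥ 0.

Two free integrators in G_p(s): this is a type 2 system.
K_a = lim_{s→0} s^2·G_p(s) = 5·2·14 / (9·13·15·16) = 7/1404.
r(t) = t^2 gives R(s) = 2/s^3.
e_ss = 2/K_a = 2/(7/1404) = 2808/7.

2808/7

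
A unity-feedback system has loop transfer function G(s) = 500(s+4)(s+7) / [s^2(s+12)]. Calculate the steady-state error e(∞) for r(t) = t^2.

Two free integrators in G(s): this is a type 2 system.
K_a = lim_{s→0} s^2·G(s) = 500·4·7 / (12) = 3500/3.
r(t) = t^2 gives R(s) = 2/s^3.
e_ss = 2/K_a = 2/(3500/3) = 3/1750.

3/1750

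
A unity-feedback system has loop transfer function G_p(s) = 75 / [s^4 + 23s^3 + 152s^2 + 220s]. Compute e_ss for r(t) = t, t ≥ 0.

Lowest-order denominator term is 220s, so the open loop has 1 pole at the origin → type 1 system.
K_v = lim_{s→0} s·G_p(s) = 75 / 220 = 15/44.
e_ss = 1/K_v = 1/(15/44) = 44/15.

44/15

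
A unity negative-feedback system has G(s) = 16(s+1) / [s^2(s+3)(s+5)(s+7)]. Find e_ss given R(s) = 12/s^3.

Two free integrators in G(s): this is a type 2 system.
K_a = lim_{s→0} s^2·G(s) = 16·1 / (3·5·7) = 16/105.
r(t) = 6t^2 gives R(s) = 12/s^3.
e_ss = 12/K_a = 12/(16/105) = 78.75.

78.75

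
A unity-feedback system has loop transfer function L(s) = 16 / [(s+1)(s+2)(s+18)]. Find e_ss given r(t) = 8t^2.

No free integrators in L(s): this is a type 0 system.
For a type-0 system K_a = 0, so e_ss to a parabolic input is unbounded.

infinity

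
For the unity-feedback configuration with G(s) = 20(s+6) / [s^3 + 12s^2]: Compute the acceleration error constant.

Lowest-order denominator term is 12s^2, so the open loop has 2 poles at the origin → type 2 system.
K_a = lim_{s→0} s^2·G(s) = 20·6 / 12 = 10.

10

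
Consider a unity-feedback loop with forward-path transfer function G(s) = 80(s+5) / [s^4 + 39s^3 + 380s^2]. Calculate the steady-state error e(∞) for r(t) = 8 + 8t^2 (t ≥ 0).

Lowest-order denominator term is 380s^2, so the open loop has 2 poles at the origin → type 2 system. Taking each input component in turn:
  • 8: tracked with zero error.
  • 8t^2: e_ss = 16/K_a with K_a=20/19 → 15.2.
Total e_ss = 15.2.

15.2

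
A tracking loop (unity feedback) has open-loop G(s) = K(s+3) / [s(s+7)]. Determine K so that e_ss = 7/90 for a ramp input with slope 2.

60

System type = 1 (one pole at s=0).
K_v = lim_{s→0} s·G(s) = K·3 / (7) = (3/7)·K.
e_ss = 2/K_v = 7/90 ⇒ K_v = 180/7 ⇒ K = (180/7)/(3/7) = 60.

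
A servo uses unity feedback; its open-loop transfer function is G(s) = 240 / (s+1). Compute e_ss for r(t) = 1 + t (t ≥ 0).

The open loop has no poles at the origin → type 0 system. By superposition:
  • 1: e_ss = 1/(1+K_p) with K_p=240 → 1/241.
  • t: a type-0 system cannot track it, e_ss → ∞.
The unbounded component dominates.

infinity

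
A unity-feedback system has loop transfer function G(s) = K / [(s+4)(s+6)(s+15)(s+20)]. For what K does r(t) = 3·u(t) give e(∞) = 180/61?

120

No free integrators in G(s): this is a type 0 system.
K_p = lim_{s→0} G(s) = K / (4·6·15·20) = (1/7200)·K.
e_ss = 3/(1 + K_p) = 180/61 ⇒ 1 + (1/7200)·K = 61/60 ⇒ K = 120.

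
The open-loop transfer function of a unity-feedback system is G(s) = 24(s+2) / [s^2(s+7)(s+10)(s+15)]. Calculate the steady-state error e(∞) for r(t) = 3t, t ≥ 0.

System type = 2 (two poles at s=0).
K_v = ∞ for a type-2 system; e_ss to a ramp is zero.

0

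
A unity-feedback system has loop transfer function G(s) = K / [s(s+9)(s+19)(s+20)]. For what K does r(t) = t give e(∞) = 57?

60

One free integrator in G(s): this is a type 1 system.
K_v = lim_{s→0} s·G(s) = K / (9·19·20) = (1/3420)·K.
e_ss = 1/K_v = 57 ⇒ K_v = 1/57 ⇒ K = (1/57)/(1/3420) = 60.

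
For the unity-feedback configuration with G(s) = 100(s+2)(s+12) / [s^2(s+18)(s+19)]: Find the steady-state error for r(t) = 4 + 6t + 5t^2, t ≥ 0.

1.425

Two free integrators in G(s): this is a type 2 system. Treating each term separately:
  • 4: tracked with zero error.
  • 6t: tracked with zero error.
  • 5t^2: e_ss = 10/K_a with K_a=400/57 → 1.425.
Total e_ss = 1.425.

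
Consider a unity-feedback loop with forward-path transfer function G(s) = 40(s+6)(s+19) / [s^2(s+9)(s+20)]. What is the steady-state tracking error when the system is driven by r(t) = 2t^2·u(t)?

3/19

Two free integrators in G(s): this is a type 2 system.
K_a = lim_{s→0} s^2·G(s) = 40·6·19 / (9·20) = 76/3.
r(t) = 2t^2 gives R(s) = 4/s^3.
e_ss = 4/K_a = 4/(76/3) = 3/19.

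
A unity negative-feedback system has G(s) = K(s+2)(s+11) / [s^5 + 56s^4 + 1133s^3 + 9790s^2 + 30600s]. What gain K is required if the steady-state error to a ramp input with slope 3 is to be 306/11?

150

Lowest-order denominator term is 30600s, so the open loop has 1 pole at the origin → type 1 system.
K_v = lim_{s→0} s·G(s) = K·2·11 / 30600 = (11/15300)·K.
e_ss = 3/K_v = 306/11 ⇒ K_v = 11/102 ⇒ K = (11/102)/(11/15300) = 150.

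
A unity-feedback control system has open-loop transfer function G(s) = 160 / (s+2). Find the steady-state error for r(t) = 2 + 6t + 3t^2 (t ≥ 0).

System type = 0 (no poles at s=0). Treating each term separately:
  • 2: e_ss = 2/(1+K_p) with K_p=80 → 2/81.
  • 6t: a type-0 system cannot track it, e_ss → ∞.
  • 3t^2: a type-0 system cannot track it, e_ss → ∞.
The unbounded component dominates.

infinity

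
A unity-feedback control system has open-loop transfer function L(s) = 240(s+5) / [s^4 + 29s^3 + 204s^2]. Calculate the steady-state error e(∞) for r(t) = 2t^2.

0.68

The denominator has no term below 204s^2 — 2 poles at s=0, type 2.
K_a = lim_{s→0} s^2·L(s) = 240·5 / 204 = 100/17.
r(t) = 2t^2 gives R(s) = 4/s^3.
e_ss = 4/K_a = 4/(100/17) = 0.68.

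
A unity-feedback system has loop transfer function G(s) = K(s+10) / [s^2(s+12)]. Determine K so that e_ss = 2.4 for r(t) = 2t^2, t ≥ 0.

2

Two free integrators in G(s): this is a type 2 system.
K_a = lim_{s→0} s^2·G(s) = K·10 / (12) = (5/6)·K.
e_ss = 4/K_a = 2.4 ⇒ K_a = 5/3 ⇒ K = (5/3)/(5/6) = 2.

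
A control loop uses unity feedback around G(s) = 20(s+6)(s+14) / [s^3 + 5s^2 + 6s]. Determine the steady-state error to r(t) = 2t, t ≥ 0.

1/140

The denominator has no term below 6s — 1 pole at s=0, type 1.
K_v = lim_{s→0} s·G(s) = 20·6·14 / 6 = 280.
e_ss = 2/K_v = 2/280 = 1/140.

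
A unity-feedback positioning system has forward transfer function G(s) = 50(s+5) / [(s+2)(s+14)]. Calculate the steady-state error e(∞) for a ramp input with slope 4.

System type = 0 (no poles at s=0).
K_v = lim_{s→0} s·G(s) = 0; the steady-state error to this ramp input grows without bound.

infinity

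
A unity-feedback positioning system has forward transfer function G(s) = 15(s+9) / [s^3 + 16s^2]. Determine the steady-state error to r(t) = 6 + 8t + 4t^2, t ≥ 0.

128/135

The denominator has no term below 16s^2 — 2 poles at s=0, type 2. Taking each input component in turn:
  • 6: tracked with zero error.
  • 8t: tracked with zero error.
  • 4t^2: e_ss = 8/K_a with K_a=8.4375 → 128/135.
Total e_ss = 128/135.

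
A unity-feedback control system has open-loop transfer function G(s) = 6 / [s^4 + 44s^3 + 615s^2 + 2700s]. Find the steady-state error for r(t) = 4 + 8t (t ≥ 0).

3600

Lowest-order denominator term is 2700s, so the open loop has 1 pole at the origin → type 1 system. By superposition:
  • 4: tracked with zero error.
  • 8t: e_ss = 8/K_v with K_v=1/450 → 3600.
Total e_ss = 3600.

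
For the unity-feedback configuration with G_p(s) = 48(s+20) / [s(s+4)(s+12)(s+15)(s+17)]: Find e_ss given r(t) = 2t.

The open loop has one pole at the origin → type 1 system.
K_v = lim_{s→0} s·G_p(s) = 48·20 / (4·12·15·17) = 4/51.
e_ss = 2/K_v = 2/(4/51) = 25.5.

25.5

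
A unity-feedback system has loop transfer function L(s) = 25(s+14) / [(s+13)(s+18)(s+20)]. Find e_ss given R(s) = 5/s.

No free integrators in L(s): this is a type 0 system.
K_p = lim_{s→0} L(s) = 25·14 / (13·18·20) = 35/468.
e_ss = 5/(1 + K_p) = 5/(503/468) = 2340/503.

2340/503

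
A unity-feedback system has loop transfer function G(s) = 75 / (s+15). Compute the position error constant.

5

G(s) has no factors of s in the denominator, so the system is type 0.
K_p = lim_{s→0} G(s) = 75 / (15) = 5.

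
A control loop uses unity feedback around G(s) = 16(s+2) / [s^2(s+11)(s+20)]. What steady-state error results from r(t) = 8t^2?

110

Two free integrators in G(s): this is a type 2 system.
K_a = lim_{s→0} s^2·G(s) = 16·2 / (11·20) = 8/55.
r(t) = 8t^2 gives R(s) = 16/s^3.
e_ss = 16/K_a = 16/(8/55) = 110.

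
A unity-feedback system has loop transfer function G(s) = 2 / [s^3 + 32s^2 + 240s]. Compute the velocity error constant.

The denominator has no term below 240s — 1 pole at s=0, type 1.
K_v = lim_{s→0} s·G(s) = 2 / 240 = 1/120.

1/120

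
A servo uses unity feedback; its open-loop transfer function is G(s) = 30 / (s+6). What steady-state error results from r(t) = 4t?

G(s) has no factors of s in the denominator, so the system is type 0.
K_v = lim_{s→0} s·G(s) = 0; the steady-state error to this ramp input grows without bound.

infinity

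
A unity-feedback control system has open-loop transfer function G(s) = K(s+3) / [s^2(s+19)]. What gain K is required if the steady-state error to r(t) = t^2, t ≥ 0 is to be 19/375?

System type = 2 (two poles at s=0).
K_a = lim_{s→0} s^2·G(s) = K·3 / (19) = (3/19)·K.
e_ss = 2/K_a = 19/375 ⇒ K_a = 750/19 ⇒ K = (750/19)/(3/19) = 250.

250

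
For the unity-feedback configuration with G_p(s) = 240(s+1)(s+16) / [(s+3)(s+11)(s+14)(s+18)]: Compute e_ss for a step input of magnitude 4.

System type = 0 (no poles at s=0).
K_p = lim_{s→0} G_p(s) = 240·1·16 / (3·11·14·18) = 320/693.
e_ss = 4/(1 + K_p) = 4/(1013/693) = 2772/1013.

2772/1013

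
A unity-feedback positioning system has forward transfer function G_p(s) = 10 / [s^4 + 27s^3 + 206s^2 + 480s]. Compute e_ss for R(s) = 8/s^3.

Lowest-order denominator term is 480s, so the open loop has 1 pole at the origin → type 1 system.
For a type-1 system K_a = 0, so e_ss to a parabolic input is unbounded.

infinity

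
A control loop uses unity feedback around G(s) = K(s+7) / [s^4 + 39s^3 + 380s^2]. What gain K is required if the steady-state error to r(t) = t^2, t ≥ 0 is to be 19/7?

40

Lowest-order denominator term is 380s^2, so the open loop has 2 poles at the origin → type 2 system.
K_a = lim_{s→0} s^2·G(s) = K·7 / 380 = (7/380)·K.
e_ss = 2/K_a = 19/7 ⇒ K_a = 14/19 ⇒ K = (14/19)/(7/380) = 40.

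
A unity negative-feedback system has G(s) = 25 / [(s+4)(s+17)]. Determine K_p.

25/68

System type = 0 (no poles at s=0).
K_p = lim_{s→0} G(s) = 25 / (4·17) = 25/68.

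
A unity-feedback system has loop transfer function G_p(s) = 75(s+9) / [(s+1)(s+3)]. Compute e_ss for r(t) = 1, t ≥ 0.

No free integrators in G_p(s): this is a type 0 system.
K_p = lim_{s→0} G_p(s) = 75·9 / (1·3) = 225.
e_ss = 1/(1 + K_p) = 1/226.

1/226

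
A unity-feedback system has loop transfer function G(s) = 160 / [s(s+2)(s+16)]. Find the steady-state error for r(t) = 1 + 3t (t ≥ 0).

G(s) has one factor of s in the denominator, so the system is type 1. By superposition:
  • 1: tracked with zero error.
  • 3t: e_ss = 3/K_v with K_v=5 → 0.6.
Total e_ss = 0.6.

0.6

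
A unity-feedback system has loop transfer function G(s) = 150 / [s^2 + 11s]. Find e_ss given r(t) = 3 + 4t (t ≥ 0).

Factoring s from the denominator leaves a polynomial with constant term 11, so the system is type 1. Treating each term separately:
  • 3: tracked with zero error.
  • 4t: e_ss = 4/K_v with K_v=150/11 → 22/75.
Total e_ss = 22/75.

22/75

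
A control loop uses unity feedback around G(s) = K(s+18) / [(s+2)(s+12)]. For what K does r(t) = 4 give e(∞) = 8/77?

50

G(s) has no factors of s in the denominator, so the system is type 0.
K_p = lim_{s→0} G(s) = K·18 / (2·12) = 0.75·K.
e_ss = 4/(1 + K_p) = 8/77 ⇒ 1 + 0.75·K = 38.5 ⇒ K = 50.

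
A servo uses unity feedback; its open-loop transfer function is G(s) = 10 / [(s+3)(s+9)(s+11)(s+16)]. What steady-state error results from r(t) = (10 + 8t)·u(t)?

No free integrators in G(s): this is a type 0 system. Taking each input component in turn:
  • 10: e_ss = 10/(1+K_p) with K_p=5/2376 → 23760/2381.
  • 8t: a type-0 system cannot track it, e_ss → ∞.
The unbounded component dominates.

infinity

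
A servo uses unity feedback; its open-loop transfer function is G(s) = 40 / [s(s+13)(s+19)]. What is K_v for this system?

40/247

G(s) has one factor of s in the denominator, so the system is type 1.
K_v = lim_{s→0} s·G(s) = 40 / (13·19) = 40/247.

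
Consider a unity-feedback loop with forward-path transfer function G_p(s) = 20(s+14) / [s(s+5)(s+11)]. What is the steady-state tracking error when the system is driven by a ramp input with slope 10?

55/28

G_p(s) has one factor of s in the denominator, so the system is type 1.
K_v = lim_{s→0} s·G_p(s) = 20·14 / (5·11) = 56/11.
e_ss = 10/K_v = 10/(56/11) = 55/28.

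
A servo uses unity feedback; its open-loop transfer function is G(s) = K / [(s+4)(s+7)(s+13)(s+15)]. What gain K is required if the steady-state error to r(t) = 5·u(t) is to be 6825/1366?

No free integrators in G(s): this is a type 0 system.
K_p = lim_{s→0} G(s) = K / (4·7·13·15) = (1/5460)·K.
e_ss = 5/(1 + K_p) = 6825/1366 ⇒ 1 + (1/5460)·K = 1366/1365 ⇒ K = 4.

4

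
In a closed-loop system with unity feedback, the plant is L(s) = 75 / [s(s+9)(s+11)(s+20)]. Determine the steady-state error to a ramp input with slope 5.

132

System type = 1 (one pole at s=0).
K_v = lim_{s→0} s·L(s) = 75 / (9·11·20) = 5/132.
e_ss = 5/K_v = 5/(5/132) = 132.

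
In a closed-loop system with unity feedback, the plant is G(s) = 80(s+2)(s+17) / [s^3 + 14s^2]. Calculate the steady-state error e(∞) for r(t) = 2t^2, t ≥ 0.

Factoring s^2 from the denominator leaves a polynomial with constant term 14, so the system is type 2.
K_a = lim_{s→0} s^2·G(s) = 80·2·17 / 14 = 1360/7.
r(t) = 2t^2 gives R(s) = 4/s^3.
e_ss = 4/K_a = 4/(1360/7) = 7/340.

7/340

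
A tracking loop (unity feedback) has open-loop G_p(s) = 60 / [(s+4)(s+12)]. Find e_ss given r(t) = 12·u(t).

16/3

The open loop has no poles at the origin → type 0 system.
K_p = lim_{s→0} G_p(s) = 60 / (4·12) = 1.25.
e_ss = 12/(1 + K_p) = 12/2.25 = 16/3.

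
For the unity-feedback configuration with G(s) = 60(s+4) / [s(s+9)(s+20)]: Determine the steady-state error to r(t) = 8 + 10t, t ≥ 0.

7.5

One free integrator in G(s): this is a type 1 system. Treating each term separately:
  • 8: tracked with zero error.
  • 10t: e_ss = 10/K_v with K_v=4/3 → 7.5.
Total e_ss = 7.5.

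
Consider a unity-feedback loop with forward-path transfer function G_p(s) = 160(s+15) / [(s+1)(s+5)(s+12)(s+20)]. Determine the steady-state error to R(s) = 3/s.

1

The open loop has no poles at the origin → type 0 system.
K_p = lim_{s→0} G_p(s) = 160·15 / (1·5·12·20) = 2.
e_ss = 3/(1 + K_p) = 3/3 = 1.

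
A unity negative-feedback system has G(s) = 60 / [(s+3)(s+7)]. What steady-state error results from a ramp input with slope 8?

System type = 0 (no poles at s=0).
For a type-0 system K_v = 0, so e_ss to a ramp input is unbounded.

infinity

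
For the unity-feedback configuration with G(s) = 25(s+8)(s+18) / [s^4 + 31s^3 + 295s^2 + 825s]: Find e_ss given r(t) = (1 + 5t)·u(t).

55/48

Factoring s from the denominator leaves a polynomial with constant term 825, so the system is type 1. Taking each input component in turn:
  • 1: tracked with zero error.
  • 5t: e_ss = 5/K_v with K_v=48/11 → 55/48.
Total e_ss = 55/48.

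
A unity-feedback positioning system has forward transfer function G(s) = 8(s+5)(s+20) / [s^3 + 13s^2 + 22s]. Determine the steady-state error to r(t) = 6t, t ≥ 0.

0.165

Lowest-order denominator term is 22s, so the open loop has 1 pole at the origin → type 1 system.
K_v = lim_{s→0} s·G(s) = 8·5·20 / 22 = 400/11.
e_ss = 6/K_v = 6/(400/11) = 0.165.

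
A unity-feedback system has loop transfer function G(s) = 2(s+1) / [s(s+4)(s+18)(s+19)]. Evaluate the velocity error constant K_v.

1/684

System type = 1 (one pole at s=0).
K_v = lim_{s→0} s·G(s) = 2·1 / (4·18·19) = 1/684.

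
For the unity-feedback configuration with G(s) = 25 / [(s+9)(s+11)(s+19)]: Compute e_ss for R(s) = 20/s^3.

infinity

The open loop has no poles at the origin → type 0 system.
K_a = lim_{s→0} s^2·G(s) = 0; the steady-state error to this parabolic input grows without bound.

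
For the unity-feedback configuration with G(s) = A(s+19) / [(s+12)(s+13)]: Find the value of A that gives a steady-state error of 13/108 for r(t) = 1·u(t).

60

No free integrators in G(s): this is a type 0 system.
K_p = lim_{s→0} G(s) = A·19 / (12·13) = (19/156)·A.
e_ss = 1/(1 + K_p) = 13/108 ⇒ 1 + (19/156)·A = 108/13 ⇒ A = 60.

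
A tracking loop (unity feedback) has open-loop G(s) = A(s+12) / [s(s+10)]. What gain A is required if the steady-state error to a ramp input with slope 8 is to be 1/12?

80

System type = 1 (one pole at s=0).
K_v = lim_{s→0} s·G(s) = A·12 / (10) = 1.2·A.
e_ss = 8/K_v = 1/12 ⇒ K_v = 96 ⇒ A = 96/1.2 = 80.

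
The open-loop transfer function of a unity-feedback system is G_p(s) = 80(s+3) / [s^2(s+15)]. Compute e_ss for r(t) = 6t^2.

System type = 2 (two poles at s=0).
K_a = lim_{s→0} s^2·G_p(s) = 80·3 / (15) = 16.
r(t) = 6t^2 gives R(s) = 12/s^3.
e_ss = 12/K_a = 12/16 = 0.75.

0.75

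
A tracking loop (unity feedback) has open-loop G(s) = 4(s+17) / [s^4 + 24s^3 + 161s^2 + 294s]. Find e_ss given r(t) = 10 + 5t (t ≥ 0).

The denominator has no term below 294s — 1 pole at s=0, type 1. Treating each term separately:
  • 10: tracked with zero error.
  • 5t: e_ss = 5/K_v with K_v=34/147 → 735/34.
Total e_ss = 735/34.

735/34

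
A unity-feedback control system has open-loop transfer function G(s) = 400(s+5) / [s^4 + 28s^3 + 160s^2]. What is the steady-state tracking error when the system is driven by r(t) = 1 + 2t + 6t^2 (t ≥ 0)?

Lowest-order denominator term is 160s^2, so the open loop has 2 poles at the origin → type 2 system. By superposition:
  • 1: tracked with zero error.
  • 2t: tracked with zero error.
  • 6t^2: e_ss = 12/K_a with K_a=12.5 → 0.96.
Total e_ss = 0.96.

0.96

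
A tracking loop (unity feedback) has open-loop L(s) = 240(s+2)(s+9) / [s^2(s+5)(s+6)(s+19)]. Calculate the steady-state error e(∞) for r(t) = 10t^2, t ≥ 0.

L(s) has two factors of s in the denominator, so the system is type 2.
K_a = lim_{s→0} s^2·L(s) = 240·2·9 / (5·6·19) = 144/19.
r(t) = 10t^2 gives R(s) = 20/s^3.
e_ss = 20/K_a = 20/(144/19) = 95/36.

95/36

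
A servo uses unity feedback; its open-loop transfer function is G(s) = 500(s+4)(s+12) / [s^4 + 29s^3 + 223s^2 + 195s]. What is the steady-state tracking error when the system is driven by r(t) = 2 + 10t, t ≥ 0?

Lowest-order denominator term is 195s, so the open loop has 1 pole at the origin → type 1 system. Treating each term separately:
  • 2: tracked with zero error.
  • 10t: e_ss = 10/K_v with K_v=1600/13 → 13/160.
Total e_ss = 13/160.

13/160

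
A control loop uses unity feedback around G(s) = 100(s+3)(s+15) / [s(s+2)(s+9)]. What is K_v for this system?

The open loop has one pole at the origin → type 1 system.
K_v = lim_{s→0} s·G(s) = 100·3·15 / (2·9) = 250.

250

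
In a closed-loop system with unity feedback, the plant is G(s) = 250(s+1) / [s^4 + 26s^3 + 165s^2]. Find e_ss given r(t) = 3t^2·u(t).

The denominator has no term below 165s^2 — 2 poles at s=0, type 2.
K_a = lim_{s→0} s^2·G(s) = 250·1 / 165 = 50/33.
r(t) = 3t^2 gives R(s) = 6/s^3.
e_ss = 6/K_a = 6/(50/33) = 3.96.

3.96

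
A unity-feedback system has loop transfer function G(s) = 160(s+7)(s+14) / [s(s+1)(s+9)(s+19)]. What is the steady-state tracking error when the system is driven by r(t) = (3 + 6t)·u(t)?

513/7840

System type = 1 (one pole at s=0). Taking each input component in turn:
  • 3: tracked with zero error.
  • 6t: e_ss = 6/K_v with K_v=15680/171 → 513/7840.
Total e_ss = 513/7840.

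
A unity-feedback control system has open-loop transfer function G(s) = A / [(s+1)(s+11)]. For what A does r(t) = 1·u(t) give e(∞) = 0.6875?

5

System type = 0 (no poles at s=0).
K_p = lim_{s→0} G(s) = A / (1·11) = (1/11)·A.
e_ss = 1/(1 + K_p) = 0.6875 ⇒ 1 + (1/11)·A = 16/11 ⇒ A = 5.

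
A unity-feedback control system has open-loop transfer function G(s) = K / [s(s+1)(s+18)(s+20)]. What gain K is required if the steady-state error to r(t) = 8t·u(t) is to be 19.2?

150

System type = 1 (one pole at s=0).
K_v = lim_{s→0} s·G(s) = K / (1·18·20) = (1/360)·K.
e_ss = 8/K_v = 19.2 ⇒ K_v = 5/12 ⇒ K = (5/12)/(1/360) = 150.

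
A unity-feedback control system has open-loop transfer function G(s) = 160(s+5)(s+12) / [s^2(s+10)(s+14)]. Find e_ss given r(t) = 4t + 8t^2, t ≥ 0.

7/30

The open loop has two poles at the origin → type 2 system. Taking each input component in turn:
  • 4t: tracked with zero error.
  • 8t^2: e_ss = 16/K_a with K_a=480/7 → 7/30.
Total e_ss = 7/30.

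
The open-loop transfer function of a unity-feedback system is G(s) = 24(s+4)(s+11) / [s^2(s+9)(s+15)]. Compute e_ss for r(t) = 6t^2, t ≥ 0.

135/88

Two free integrators in G(s): this is a type 2 system.
K_a = lim_{s→0} s^2·G(s) = 24·4·11 / (9·15) = 352/45.
r(t) = 6t^2 gives R(s) = 12/s^3.
e_ss = 12/K_a = 12/(352/45) = 135/88.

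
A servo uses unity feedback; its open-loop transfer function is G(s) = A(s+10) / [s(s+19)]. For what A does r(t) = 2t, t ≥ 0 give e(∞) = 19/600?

120

G(s) has one factor of s in the denominator, so the system is type 1.
K_v = lim_{s→0} s·G(s) = A·10 / (19) = (10/19)·A.
e_ss = 2/K_v = 19/600 ⇒ K_v = 1200/19 ⇒ A = (1200/19)/(10/19) = 120.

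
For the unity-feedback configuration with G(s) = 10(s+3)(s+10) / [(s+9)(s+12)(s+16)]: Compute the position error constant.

The open loop has no poles at the origin → type 0 system.
K_p = lim_{s→0} G(s) = 10·3·10 / (9·12·16) = 25/144.

25/144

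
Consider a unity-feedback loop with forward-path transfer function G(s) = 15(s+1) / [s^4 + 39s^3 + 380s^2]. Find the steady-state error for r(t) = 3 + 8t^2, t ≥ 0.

1216/3

Factoring s^2 from the denominator leaves a polynomial with constant term 380, so the system is type 2. Treating each term separately:
  • 3: tracked with zero error.
  • 8t^2: e_ss = 16/K_a with K_a=3/76 → 1216/3.
Total e_ss = 1216/3.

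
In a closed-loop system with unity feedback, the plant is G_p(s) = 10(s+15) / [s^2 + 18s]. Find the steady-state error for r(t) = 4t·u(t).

0.48

Lowest-order denominator term is 18s, so the open loop has 1 pole at the origin → type 1 system.
K_v = lim_{s→0} s·G_p(s) = 10·15 / 18 = 25/3.
e_ss = 4/K_v = 4/(25/3) = 0.48.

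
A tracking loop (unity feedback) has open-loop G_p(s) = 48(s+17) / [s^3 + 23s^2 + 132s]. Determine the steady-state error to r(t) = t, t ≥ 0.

11/68

The denominator has no term below 132s — 1 pole at s=0, type 1.
K_v = lim_{s→0} s·G_p(s) = 48·17 / 132 = 68/11.
e_ss = 1/K_v = 1/(68/11) = 11/68.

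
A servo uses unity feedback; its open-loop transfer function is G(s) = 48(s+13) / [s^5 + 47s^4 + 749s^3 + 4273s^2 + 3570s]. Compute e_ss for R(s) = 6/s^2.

The denominator has no term below 3570s — 1 pole at s=0, type 1.
K_v = lim_{s→0} s·G(s) = 48·13 / 3570 = 104/595.
e_ss = 6/K_v = 6/(104/595) = 1785/52.

1785/52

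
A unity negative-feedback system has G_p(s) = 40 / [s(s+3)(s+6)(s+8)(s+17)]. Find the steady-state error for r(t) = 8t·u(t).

One free integrator in G_p(s): this is a type 1 system.
K_v = lim_{s→0} s·G_p(s) = 40 / (3·6·8·17) = 5/306.
e_ss = 8/K_v = 8/(5/306) = 489.6.

489.6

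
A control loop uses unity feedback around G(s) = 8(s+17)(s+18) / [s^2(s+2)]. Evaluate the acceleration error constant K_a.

G(s) has two factors of s in the denominator, so the system is type 2.
K_a = lim_{s→0} s^2·G(s) = 8·17·18 / (2) = 1224.

1224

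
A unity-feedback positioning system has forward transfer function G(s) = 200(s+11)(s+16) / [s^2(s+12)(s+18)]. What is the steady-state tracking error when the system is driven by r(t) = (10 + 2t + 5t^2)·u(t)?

27/440

Two free integrators in G(s): this is a type 2 system. Treating each term separately:
  • 10: tracked with zero error.
  • 2t: tracked with zero error.
  • 5t^2: e_ss = 10/K_a with K_a=4400/27 → 27/440.
Total e_ss = 27/440.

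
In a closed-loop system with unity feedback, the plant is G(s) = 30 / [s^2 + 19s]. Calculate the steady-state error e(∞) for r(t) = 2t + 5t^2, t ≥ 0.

Factoring s from the denominator leaves a polynomial with constant term 19, so the system is type 1. Taking each input component in turn:
  • 2t: e_ss = 2/K_v with K_v=30/19 → 19/15.
  • 5t^2: a type-1 system cannot track it, e_ss → ∞.
The unbounded component dominates.

infinity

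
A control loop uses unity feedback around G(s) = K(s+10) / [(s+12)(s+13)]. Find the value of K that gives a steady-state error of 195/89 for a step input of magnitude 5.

20

System type = 0 (no poles at s=0).
K_p = lim_{s→0} G(s) = K·10 / (12·13) = (5/78)·K.
e_ss = 5/(1 + K_p) = 195/89 ⇒ 1 + (5/78)·K = 89/39 ⇒ K = 20.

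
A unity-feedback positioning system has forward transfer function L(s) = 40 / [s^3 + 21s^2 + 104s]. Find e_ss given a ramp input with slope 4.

10.4

Factoring s from the denominator leaves a polynomial with constant term 104, so the system is type 1.
K_v = lim_{s→0} s·L(s) = 40 / 104 = 5/13.
e_ss = 4/K_v = 4/(5/13) = 10.4.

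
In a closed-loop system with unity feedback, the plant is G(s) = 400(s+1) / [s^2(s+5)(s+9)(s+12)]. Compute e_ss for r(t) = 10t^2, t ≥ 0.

G(s) has two factors of s in the denominator, so the system is type 2.
K_a = lim_{s→0} s^2·G(s) = 400·1 / (5·9·12) = 20/27.
r(t) = 10t^2 gives R(s) = 20/s^3.
e_ss = 20/K_a = 20/(20/27) = 27.

27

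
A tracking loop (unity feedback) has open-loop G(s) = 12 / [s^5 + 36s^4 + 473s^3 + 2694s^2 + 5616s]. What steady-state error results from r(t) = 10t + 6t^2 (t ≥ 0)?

infinity

Factoring s from the denominator leaves a polynomial with constant term 5616, so the system is type 1. Treating each term separately:
  • 10t: e_ss = 10/K_v with K_v=1/468 → 4680.
  • 6t^2: a type-1 system cannot track it, e_ss → ∞.
The unbounded component dominates.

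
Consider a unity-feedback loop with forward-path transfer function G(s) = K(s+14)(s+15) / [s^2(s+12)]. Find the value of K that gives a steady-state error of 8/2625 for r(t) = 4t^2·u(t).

System type = 2 (two poles at s=0).
K_a = lim_{s→0} s^2·G(s) = K·14·15 / (12) = 17.5·K.
e_ss = 8/K_a = 8/2625 ⇒ K_a = 2625 ⇒ K = 2625/17.5 = 150.

150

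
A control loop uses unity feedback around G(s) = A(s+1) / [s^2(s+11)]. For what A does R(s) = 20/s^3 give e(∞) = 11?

G(s) has two factors of s in the denominator, so the system is type 2.
K_a = lim_{s→0} s^2·G(s) = A·1 / (11) = (1/11)·A.
e_ss = 20/K_a = 11 ⇒ K_a = 20/11 ⇒ A = (20/11)/(1/11) = 20.

20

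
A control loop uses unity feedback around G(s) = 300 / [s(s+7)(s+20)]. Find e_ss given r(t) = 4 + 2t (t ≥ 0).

14/15

System type = 1 (one pole at s=0). Treating each term separately:
  • 4: tracked with zero error.
  • 2t: e_ss = 2/K_v with K_v=15/7 → 14/15.
Total e_ss = 14/15.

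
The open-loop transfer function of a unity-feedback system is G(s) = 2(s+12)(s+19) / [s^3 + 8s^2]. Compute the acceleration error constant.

Lowest-order denominator term is 8s^2, so the open loop has 2 poles at the origin → type 2 system.
K_a = lim_{s→0} s^2·G(s) = 2·12·19 / 8 = 57.

57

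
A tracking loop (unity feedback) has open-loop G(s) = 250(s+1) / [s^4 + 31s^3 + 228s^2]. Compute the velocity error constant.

infinity

K_v = lim_{s→0} s·G(s); with 2 poles at the origin the limit diverges, so K_v = ∞.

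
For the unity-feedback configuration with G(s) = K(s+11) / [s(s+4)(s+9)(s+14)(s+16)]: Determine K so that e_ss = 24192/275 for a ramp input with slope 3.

25

System type = 1 (one pole at s=0).
K_v = lim_{s→0} s·G(s) = K·11 / (4·9·14·16) = (11/8064)·K.
e_ss = 3/K_v = 24192/275 ⇒ K_v = 275/8064 ⇒ K = (275/8064)/(11/8064) = 25.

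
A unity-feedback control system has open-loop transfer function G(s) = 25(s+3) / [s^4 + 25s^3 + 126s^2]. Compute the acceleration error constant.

25/42

The denominator has no term below 126s^2 — 2 poles at s=0, type 2.
K_a = lim_{s→0} s^2·G(s) = 25·3 / 126 = 25/42.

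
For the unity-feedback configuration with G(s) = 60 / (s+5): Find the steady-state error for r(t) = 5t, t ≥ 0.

infinity

The open loop has no poles at the origin → type 0 system.
For a type-0 system K_v = 0, so e_ss to a ramp input is unbounded.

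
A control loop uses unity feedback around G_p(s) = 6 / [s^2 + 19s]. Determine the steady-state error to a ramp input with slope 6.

19

Factoring s from the denominator leaves a polynomial with constant term 19, so the system is type 1.
K_v = lim_{s→0} s·G_p(s) = 6 / 19 = 6/19.
e_ss = 6/K_v = 6/(6/19) = 19.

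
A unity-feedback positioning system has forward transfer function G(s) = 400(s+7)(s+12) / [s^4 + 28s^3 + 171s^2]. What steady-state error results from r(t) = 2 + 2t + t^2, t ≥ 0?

Factoring s^2 from the denominator leaves a polynomial with constant term 171, so the system is type 2. By superposition:
  • 2: tracked with zero error.
  • 2t: tracked with zero error.
  • t^2: e_ss = 2/K_a with K_a=11200/57 → 57/5600.
Total e_ss = 57/5600.

57/5600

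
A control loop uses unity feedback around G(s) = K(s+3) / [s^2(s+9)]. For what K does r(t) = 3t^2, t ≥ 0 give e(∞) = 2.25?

8

System type = 2 (two poles at s=0).
K_a = lim_{s→0} s^2·G(s) = K·3 / (9) = (1/3)·K.
e_ss = 6/K_a = 2.25 ⇒ K_a = 8/3 ⇒ K = (8/3)/(1/3) = 8.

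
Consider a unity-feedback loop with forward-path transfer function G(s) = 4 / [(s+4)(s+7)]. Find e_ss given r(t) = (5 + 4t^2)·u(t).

infinity

System type = 0 (no poles at s=0). Taking each input component in turn:
  • 5: e_ss = 5/(1+K_p) with K_p=1/7 → 4.375.
  • 4t^2: a type-0 system cannot track it, e_ss → ∞.
The unbounded component dominates.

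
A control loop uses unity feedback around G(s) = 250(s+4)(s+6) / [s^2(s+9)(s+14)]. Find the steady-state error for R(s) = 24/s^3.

G(s) has two factors of s in the denominator, so the system is type 2.
K_a = lim_{s→0} s^2·G(s) = 250·4·6 / (9·14) = 1000/21.
r(t) = 12t^2 gives R(s) = 24/s^3.
e_ss = 24/K_a = 24/(1000/21) = 0.504.

0.504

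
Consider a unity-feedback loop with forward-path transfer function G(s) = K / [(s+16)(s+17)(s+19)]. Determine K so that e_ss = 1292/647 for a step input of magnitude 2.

8

No free integrators in G(s): this is a type 0 system.
K_p = lim_{s→0} G(s) = K / (16·17·19) = (1/5168)·K.
e_ss = 2/(1 + K_p) = 1292/647 ⇒ 1 + (1/5168)·K = 647/646 ⇒ K = 8.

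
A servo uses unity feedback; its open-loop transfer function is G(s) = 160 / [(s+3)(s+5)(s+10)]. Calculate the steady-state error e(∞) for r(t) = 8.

120/31

No free integrators in G(s): this is a type 0 system.
K_p = lim_{s→0} G(s) = 160 / (3·5·10) = 16/15.
e_ss = 8/(1 + K_p) = 8/(31/15) = 120/31.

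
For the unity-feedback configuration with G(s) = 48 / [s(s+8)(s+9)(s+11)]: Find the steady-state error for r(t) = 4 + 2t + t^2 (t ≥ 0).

G(s) has one factor of s in the denominator, so the system is type 1. Treating each term separately:
  • 4: tracked with zero error.
  • 2t: e_ss = 2/K_v with K_v=2/33 → 33.
  • t^2: a type-1 system cannot track it, e_ss → ∞.
The unbounded component dominates.

infinity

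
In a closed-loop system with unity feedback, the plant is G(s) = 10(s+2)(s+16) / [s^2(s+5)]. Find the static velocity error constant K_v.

infinity

K_v = lim_{s→0} s·G(s); with 2 poles at the origin the limit diverges, so K_v = ∞.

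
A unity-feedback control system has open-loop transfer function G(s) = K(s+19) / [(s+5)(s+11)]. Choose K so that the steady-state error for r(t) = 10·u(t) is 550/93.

The open loop has no poles at the origin → type 0 system.
K_p = lim_{s→0} G(s) = K·19 / (5·11) = (19/55)·K.
e_ss = 10/(1 + K_p) = 550/93 ⇒ 1 + (19/55)·K = 93/55 ⇒ K = 2.

2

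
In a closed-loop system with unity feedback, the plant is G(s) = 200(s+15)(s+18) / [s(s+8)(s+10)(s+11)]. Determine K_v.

G(s) has one factor of s in the denominator, so the system is type 1.
K_v = lim_{s→0} s·G(s) = 200·15·18 / (8·10·11) = 675/11.

675/11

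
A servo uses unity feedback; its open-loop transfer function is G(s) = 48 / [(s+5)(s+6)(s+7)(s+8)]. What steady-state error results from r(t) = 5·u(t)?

175/36

G(s) has no factors of s in the denominator, so the system is type 0.
K_p = lim_{s→0} G(s) = 48 / (5·6·7·8) = 1/35.
e_ss = 5/(1 + K_p) = 5/(36/35) = 175/36.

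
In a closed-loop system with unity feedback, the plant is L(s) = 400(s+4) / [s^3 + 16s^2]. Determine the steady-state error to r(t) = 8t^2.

Factoring s^2 from the denominator leaves a polynomial with constant term 16, so the system is type 2.
K_a = lim_{s→0} s^2·L(s) = 400·4 / 16 = 100.
r(t) = 8t^2 gives R(s) = 16/s^3.
e_ss = 16/K_a = 16/100 = 0.16.

0.16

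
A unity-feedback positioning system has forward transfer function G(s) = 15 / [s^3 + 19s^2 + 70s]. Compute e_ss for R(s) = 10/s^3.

The denominator has no term below 70s — 1 pole at s=0, type 1.
K_a = lim_{s→0} s^2·G(s) = 0; the steady-state error to this parabolic input grows without bound.

infinity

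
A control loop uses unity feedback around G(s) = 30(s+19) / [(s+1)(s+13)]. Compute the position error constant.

No free integrators in G(s): this is a type 0 system.
K_p = lim_{s→0} G(s) = 30·19 / (1·13) = 570/13.

570/13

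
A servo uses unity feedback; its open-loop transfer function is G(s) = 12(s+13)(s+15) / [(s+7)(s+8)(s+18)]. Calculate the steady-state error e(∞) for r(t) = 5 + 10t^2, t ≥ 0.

System type = 0 (no poles at s=0). Taking each input component in turn:
  • 5: e_ss = 5/(1+K_p) with K_p=65/28 → 140/93.
  • 10t^2: a type-0 system cannot track it, e_ss → ∞.
The unbounded component dominates.

infinity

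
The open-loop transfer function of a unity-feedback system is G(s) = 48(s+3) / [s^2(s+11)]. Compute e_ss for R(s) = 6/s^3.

The open loop has two poles at the origin → type 2 system.
K_a = lim_{s→0} s^2·G(s) = 48·3 / (11) = 144/11.
r(t) = 3t^2 gives R(s) = 6/s^3.
e_ss = 6/K_a = 6/(144/11) = 11/24.

11/24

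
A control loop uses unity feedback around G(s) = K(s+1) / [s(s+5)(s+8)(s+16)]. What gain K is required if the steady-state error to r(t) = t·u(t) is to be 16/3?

The open loop has one pole at the origin → type 1 system.
K_v = lim_{s→0} s·G(s) = K·1 / (5·8·16) = (1/640)·K.
e_ss = 1/K_v = 16/3 ⇒ K_v = 0.1875 ⇒ K = 0.1875/(1/640) = 120.

120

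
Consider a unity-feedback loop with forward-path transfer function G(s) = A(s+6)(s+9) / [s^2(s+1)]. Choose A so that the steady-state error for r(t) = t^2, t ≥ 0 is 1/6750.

The open loop has two poles at the origin → type 2 system.
K_a = lim_{s→0} s^2·G(s) = A·6·9 / (1) = 54·A.
e_ss = 2/K_a = 1/6750 ⇒ K_a = 13500 ⇒ A = 13500/54 = 250.

250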